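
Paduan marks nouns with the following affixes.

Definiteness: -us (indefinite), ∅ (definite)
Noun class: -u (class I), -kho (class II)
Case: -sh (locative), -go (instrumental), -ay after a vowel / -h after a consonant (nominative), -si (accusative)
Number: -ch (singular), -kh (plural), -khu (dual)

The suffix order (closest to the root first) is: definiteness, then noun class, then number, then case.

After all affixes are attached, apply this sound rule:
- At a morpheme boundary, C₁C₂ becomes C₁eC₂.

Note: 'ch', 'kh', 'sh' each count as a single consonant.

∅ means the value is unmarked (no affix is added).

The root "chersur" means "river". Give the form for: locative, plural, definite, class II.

chersurekhokhesh

definiteness = definite: zero marking, form stays chersur.
Attach noun class class II -kho → chersurkho.
Attach number plural -kh → chersurkhokh.
Attach case locative -sh → chersurkhokhsh.
Apply epenthesis: chersurkhokhsh → chersurekhokhesh.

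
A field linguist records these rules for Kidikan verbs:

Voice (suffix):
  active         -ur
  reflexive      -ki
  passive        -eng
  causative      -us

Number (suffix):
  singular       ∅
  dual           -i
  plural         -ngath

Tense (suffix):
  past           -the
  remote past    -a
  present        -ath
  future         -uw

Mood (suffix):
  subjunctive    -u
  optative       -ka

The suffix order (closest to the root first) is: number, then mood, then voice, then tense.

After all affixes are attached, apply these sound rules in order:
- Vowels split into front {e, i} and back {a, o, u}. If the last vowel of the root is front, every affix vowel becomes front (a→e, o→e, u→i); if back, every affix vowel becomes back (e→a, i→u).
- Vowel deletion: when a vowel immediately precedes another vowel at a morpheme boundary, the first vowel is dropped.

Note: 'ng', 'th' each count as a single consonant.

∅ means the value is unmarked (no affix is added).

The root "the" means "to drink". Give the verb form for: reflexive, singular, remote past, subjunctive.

thike

number = singular: zero marking, form stays the.
Attach mood subjunctive -u → theu.
Attach voice reflexive -ki → theuki.
Attach tense remote past -a → theukia.
Apply vowel harmony: theukia → theikie.
Apply vowel deletion: theikie → thike.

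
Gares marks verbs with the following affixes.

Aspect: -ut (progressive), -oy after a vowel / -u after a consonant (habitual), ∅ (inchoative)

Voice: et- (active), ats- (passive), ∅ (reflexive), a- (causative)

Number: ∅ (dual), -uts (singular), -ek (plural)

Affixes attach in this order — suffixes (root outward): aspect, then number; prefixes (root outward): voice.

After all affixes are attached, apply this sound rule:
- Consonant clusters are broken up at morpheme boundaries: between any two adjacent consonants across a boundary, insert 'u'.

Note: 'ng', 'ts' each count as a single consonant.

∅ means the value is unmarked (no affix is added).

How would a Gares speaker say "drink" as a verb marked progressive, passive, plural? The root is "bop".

atsuboputek

Attach aspect progressive -ut → boput.
Attach voice passive ats- → atsboput.
Attach number plural -ek → atsboputek.
Apply epenthesis: atsboputek → atsuboputek.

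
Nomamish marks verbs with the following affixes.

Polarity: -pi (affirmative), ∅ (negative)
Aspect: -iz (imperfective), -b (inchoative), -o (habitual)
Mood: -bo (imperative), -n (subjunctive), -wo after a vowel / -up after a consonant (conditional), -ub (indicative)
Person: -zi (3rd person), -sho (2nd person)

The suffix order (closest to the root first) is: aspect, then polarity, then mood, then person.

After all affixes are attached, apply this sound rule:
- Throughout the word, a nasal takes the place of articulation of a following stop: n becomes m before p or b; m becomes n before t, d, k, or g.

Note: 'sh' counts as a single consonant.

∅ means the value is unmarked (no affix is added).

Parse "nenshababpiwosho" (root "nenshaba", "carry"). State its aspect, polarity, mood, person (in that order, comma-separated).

inchoative, affirmative, conditional, 2nd person

Segment: nenshaba-b-pi-wo-sho.
aspect: -b → inchoative.
polarity: -pi → affirmative.
mood: -wo/up → conditional.
person: -sho → 2nd person.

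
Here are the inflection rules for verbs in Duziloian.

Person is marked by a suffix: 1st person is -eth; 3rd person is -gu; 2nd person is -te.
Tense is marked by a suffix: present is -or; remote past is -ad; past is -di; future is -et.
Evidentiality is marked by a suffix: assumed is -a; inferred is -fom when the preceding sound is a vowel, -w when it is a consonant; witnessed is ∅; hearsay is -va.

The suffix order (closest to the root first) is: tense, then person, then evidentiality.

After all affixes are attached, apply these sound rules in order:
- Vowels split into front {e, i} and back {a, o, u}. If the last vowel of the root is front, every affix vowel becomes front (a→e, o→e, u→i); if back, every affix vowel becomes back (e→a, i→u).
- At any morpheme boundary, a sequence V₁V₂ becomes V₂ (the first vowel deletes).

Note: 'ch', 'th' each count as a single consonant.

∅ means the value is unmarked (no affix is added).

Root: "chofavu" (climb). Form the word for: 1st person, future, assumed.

chofavatatha

Attach tense future -et → chofavuet.
Attach person 1st person -eth → chofavueteth.
Attach evidentiality assumed -a → chofavuetetha.
Apply vowel harmony: chofavuetetha → chofavuatatha.
Apply vowel deletion: chofavuatatha → chofavatatha.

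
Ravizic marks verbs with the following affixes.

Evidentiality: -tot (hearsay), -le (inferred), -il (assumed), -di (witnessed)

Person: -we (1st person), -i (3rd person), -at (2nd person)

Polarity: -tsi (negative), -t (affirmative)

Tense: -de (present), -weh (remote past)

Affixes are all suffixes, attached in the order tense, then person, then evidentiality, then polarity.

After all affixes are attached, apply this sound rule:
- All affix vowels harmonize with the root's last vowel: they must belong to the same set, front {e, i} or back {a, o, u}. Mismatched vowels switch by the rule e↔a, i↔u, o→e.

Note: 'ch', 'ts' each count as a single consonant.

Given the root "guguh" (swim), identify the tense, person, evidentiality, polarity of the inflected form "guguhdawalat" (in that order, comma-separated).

present, 1st person, inferred, affirmative

Segment: guguh-de-we-le-t.
tense: -de → present.
person: -we → 1st person.
evidentiality: -le → inferred.
polarity: -t → affirmative.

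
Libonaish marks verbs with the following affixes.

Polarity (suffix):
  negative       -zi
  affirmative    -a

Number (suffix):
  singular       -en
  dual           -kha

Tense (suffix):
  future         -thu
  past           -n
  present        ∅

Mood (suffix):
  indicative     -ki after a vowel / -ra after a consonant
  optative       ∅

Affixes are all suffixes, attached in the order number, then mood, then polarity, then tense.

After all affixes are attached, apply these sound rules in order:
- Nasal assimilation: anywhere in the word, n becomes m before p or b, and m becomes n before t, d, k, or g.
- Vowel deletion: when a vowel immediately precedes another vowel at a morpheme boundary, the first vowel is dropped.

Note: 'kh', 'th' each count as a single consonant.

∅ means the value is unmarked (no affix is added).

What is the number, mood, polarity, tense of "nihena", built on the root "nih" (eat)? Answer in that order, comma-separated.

singular, optative, affirmative, present

Segment: nih-en-a.
number: -en → singular.
mood: ∅ → optative.
polarity: -a → affirmative.
tense: ∅ → present.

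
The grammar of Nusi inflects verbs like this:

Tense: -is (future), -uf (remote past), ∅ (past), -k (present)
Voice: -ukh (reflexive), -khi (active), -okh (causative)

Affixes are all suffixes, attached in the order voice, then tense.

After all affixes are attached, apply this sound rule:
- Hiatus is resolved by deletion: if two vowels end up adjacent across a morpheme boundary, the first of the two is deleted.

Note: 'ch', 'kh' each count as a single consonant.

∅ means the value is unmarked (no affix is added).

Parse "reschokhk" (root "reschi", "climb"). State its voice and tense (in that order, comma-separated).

Segment: reschi-okh-k.
voice: -okh → causative.
tense: -k → present.

causative, present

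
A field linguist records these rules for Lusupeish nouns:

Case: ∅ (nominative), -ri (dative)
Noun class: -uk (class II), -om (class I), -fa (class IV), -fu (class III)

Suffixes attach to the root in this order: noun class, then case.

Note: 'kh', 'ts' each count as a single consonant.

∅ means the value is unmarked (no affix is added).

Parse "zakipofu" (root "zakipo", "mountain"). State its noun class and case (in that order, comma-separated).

class III, nominative

Segment: zakipo-fu.
noun class: -fu → class III.
case: ∅ → nominative.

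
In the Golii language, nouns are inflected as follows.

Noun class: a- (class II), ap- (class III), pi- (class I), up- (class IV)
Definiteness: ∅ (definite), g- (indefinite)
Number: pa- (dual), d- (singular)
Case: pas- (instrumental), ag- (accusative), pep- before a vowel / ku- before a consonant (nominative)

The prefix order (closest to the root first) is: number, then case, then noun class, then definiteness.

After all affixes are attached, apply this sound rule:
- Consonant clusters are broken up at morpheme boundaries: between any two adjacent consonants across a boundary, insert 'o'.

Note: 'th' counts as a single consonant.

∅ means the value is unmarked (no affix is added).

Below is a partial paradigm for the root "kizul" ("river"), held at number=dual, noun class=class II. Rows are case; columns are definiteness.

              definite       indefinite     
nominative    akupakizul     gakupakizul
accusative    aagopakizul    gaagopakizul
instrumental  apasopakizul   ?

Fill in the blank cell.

gapasopakizul

Attach number dual pa- → pakizul.
Attach case instrumental pas- → paspakizul.
Attach noun class class II a- → apaspakizul.
Attach definiteness indefinite g- → gapaspakizul.
Apply epenthesis: gapaspakizul → gapasopakizul.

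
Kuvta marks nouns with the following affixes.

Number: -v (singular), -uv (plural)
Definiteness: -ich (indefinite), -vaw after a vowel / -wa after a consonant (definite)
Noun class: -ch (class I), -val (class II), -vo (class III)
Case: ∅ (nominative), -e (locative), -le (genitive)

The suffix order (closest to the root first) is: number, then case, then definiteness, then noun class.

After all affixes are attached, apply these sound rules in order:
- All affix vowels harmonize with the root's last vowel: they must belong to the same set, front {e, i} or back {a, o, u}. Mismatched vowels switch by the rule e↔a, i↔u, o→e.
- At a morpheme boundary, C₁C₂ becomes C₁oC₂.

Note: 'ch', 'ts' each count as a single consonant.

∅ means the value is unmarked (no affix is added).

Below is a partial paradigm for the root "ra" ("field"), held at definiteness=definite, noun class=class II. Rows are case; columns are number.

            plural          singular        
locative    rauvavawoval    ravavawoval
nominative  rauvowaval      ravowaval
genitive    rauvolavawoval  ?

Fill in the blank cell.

ravolavawoval

Attach number singular -v → rav.
Attach case genitive -le → ravle.
Attach definiteness definite -vaw (after vowel 'e') → ravlevaw.
Attach noun class class II -val → ravlevawval.
Apply vowel harmony: ravlevawval → ravlavawval.
Apply epenthesis: ravlavawval → ravolavawoval.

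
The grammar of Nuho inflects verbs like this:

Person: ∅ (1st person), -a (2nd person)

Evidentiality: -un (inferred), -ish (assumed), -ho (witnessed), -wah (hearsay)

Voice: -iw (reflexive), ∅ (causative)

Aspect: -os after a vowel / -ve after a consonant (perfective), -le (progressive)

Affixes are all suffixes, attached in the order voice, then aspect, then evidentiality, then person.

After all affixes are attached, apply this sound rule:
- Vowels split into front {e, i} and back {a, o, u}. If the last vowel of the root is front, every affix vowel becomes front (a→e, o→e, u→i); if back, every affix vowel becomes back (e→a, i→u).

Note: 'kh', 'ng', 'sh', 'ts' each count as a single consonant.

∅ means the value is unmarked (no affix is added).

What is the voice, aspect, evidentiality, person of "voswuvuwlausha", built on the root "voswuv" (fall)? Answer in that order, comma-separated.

reflexive, progressive, assumed, 2nd person

Segment: voswuv-iw-le-ish-a.
voice: -iw → reflexive.
aspect: -le → progressive.
evidentiality: -ish → assumed.
person: -a → 2nd person.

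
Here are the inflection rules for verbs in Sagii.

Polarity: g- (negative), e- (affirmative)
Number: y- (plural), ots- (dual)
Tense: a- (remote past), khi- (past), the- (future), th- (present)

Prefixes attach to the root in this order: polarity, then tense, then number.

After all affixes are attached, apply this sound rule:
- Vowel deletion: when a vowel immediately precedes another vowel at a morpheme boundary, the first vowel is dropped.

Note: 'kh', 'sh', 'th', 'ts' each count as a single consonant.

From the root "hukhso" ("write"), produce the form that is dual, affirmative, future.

Attach polarity affirmative e- → ehukhso.
Attach tense future the- → theehukhso.
Attach number dual ots- → otstheehukhso.
Apply vowel deletion: otstheehukhso → otsthehukhso.

otsthehukhso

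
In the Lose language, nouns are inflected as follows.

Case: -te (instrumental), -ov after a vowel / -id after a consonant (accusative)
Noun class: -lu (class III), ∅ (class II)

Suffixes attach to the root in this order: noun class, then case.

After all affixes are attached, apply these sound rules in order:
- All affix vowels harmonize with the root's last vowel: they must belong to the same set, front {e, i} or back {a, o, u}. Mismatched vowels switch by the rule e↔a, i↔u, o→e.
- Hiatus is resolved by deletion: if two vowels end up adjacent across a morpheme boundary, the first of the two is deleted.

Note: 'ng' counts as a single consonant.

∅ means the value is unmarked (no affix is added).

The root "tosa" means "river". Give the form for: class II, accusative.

tosov

noun class = class II: zero marking, form stays tosa.
Attach case accusative -ov (after vowel 'a') → tosaov.
Vowel harmony: no change.
Apply vowel deletion: tosaov → tosov.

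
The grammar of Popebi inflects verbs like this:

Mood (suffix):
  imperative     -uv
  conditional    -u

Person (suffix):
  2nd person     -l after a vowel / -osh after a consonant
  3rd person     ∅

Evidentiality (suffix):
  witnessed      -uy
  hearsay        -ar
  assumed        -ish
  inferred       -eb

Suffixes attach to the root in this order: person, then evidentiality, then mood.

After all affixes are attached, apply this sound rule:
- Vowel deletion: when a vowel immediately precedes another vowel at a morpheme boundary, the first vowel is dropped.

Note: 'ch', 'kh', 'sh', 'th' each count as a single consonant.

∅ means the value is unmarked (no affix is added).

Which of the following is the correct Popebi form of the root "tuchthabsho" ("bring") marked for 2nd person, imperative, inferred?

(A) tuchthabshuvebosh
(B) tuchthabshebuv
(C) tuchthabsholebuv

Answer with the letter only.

Attach person 2nd person -l (after vowel 'o') → tuchthabshol.
Attach evidentiality inferred -eb → tuchthabsholeb.
Attach mood imperative -uv → tuchthabsholebuv.
Vowel deletion: no change.
So the correct form is tuchthabsholebuv, option (C).
(B) tuchthabshebuv is wrong: it uses 3rd person instead of 2nd person for person.
(A) tuchthabshuvebosh is wrong: it has the affixes in the wrong order.

C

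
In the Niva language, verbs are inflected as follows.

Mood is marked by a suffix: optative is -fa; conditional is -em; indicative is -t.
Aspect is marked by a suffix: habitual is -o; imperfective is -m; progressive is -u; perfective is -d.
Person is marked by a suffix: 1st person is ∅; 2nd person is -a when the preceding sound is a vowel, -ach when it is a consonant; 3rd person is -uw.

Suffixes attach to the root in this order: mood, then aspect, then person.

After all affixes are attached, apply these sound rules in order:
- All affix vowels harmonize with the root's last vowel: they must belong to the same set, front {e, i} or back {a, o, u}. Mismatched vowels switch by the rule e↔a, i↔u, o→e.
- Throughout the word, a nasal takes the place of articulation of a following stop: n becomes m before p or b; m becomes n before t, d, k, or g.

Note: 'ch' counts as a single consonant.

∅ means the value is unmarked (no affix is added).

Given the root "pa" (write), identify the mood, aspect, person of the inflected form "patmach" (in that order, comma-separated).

Segment: pa-t-m-ach.
mood: -t → indicative.
aspect: -m → imperfective.
person: -a/ach → 2nd person.

indicative, imperfective, 2nd person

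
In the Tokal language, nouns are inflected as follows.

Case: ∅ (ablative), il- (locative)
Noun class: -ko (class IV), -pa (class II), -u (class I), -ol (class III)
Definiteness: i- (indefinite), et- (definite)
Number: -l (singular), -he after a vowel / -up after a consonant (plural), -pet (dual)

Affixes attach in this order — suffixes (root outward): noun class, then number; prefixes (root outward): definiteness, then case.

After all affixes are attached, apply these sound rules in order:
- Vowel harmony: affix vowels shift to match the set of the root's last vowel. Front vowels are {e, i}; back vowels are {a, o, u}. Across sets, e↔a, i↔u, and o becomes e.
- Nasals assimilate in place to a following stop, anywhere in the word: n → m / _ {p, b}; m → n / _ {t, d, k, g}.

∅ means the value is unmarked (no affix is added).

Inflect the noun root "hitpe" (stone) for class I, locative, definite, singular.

Attach noun class class I -u → hitpeu.
Attach definiteness definite et- → ethitpeu.
Attach number singular -l → ethitpeul.
Attach case locative il- → ilethitpeul.
Apply vowel harmony: ilethitpeul → ilethitpeil.
Nasal assimilation: no change.

ilethitpeil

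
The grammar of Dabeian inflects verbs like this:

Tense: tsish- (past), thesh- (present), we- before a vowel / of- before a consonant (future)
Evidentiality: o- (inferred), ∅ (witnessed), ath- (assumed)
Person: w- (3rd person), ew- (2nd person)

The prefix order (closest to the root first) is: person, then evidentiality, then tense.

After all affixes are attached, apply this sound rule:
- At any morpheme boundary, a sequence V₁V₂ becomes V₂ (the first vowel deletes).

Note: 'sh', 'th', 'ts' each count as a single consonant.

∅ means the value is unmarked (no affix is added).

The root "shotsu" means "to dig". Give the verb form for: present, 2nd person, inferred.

Attach person 2nd person ew- → ewshotsu.
Attach evidentiality inferred o- → oewshotsu.
Attach tense present thesh- → theshoewshotsu.
Apply vowel deletion: theshoewshotsu → theshewshotsu.

theshewshotsu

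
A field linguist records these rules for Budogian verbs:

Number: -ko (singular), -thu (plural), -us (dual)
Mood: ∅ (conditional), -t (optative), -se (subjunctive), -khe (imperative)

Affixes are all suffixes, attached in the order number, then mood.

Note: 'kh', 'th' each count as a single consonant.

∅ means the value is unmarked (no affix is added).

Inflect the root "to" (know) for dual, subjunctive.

Attach number dual -us → tous.
Attach mood subjunctive -se → tousse.

tousse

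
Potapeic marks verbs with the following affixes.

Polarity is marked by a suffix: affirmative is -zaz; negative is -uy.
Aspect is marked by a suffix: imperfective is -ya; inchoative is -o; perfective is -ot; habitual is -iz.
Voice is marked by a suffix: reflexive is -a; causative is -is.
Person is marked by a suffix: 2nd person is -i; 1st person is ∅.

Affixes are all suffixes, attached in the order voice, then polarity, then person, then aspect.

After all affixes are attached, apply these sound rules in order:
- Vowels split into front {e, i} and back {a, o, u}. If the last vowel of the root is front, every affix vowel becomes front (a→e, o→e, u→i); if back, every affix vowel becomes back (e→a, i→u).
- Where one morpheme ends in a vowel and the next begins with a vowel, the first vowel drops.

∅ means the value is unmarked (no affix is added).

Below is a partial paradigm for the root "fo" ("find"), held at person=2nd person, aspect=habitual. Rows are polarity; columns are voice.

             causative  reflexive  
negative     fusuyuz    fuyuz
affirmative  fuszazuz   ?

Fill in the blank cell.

fazazuz

Attach voice reflexive -a → foa.
Attach polarity affirmative -zaz → foazaz.
Attach person 2nd person -i → foazazi.
Attach aspect habitual -iz → foazaziiz.
Apply vowel harmony: foazaziiz → foazazuuz.
Apply vowel deletion: foazazuuz → fazazuz.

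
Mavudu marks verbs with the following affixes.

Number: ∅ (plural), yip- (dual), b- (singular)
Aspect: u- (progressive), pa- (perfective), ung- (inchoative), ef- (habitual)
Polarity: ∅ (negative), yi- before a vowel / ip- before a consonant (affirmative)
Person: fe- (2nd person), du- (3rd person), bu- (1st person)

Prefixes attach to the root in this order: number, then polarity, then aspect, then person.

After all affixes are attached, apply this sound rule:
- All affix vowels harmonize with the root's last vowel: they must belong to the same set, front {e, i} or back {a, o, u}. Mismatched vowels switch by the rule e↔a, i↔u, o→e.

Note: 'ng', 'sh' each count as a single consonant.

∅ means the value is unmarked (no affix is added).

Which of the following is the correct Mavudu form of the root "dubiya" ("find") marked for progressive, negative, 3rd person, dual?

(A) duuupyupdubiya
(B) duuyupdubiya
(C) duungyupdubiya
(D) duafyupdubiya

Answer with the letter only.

B

Attach number dual yip- → yipdubiya.
polarity = negative: zero marking, form stays yipdubiya.
Attach aspect progressive u- → uyipdubiya.
Attach person 3rd person du- → duuyipdubiya.
Apply vowel harmony: duuyipdubiya → duuyupdubiya.
So the correct form is duuyupdubiya, option (B).
(D) duafyupdubiya is wrong: it uses habitual instead of progressive for aspect.
(C) duungyupdubiya is wrong: it uses inchoative instead of progressive for aspect.
(A) duuupyupdubiya is wrong: it uses affirmative instead of negative for polarity.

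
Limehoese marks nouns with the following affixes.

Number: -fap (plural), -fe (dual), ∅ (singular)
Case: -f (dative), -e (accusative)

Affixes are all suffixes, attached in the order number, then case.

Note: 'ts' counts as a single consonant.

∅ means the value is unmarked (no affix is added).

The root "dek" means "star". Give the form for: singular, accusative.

deke

number = singular: zero marking, form stays dek.
Attach case accusative -e → deke.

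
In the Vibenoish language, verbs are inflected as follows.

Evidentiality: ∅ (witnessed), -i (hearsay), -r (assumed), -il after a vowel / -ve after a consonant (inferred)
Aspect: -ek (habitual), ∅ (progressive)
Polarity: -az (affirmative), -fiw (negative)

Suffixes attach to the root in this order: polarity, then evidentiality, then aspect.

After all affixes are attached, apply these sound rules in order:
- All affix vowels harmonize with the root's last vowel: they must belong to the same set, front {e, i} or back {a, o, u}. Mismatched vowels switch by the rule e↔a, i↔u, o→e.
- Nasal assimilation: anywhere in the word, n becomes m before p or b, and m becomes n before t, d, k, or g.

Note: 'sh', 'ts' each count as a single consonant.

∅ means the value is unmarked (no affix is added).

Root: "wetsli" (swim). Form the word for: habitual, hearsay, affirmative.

wetslieziek

Attach polarity affirmative -az → wetsliaz.
Attach evidentiality hearsay -i → wetsliazi.
Attach aspect habitual -ek → wetsliaziek.
Apply vowel harmony: wetsliaziek → wetslieziek.
Nasal assimilation: no change.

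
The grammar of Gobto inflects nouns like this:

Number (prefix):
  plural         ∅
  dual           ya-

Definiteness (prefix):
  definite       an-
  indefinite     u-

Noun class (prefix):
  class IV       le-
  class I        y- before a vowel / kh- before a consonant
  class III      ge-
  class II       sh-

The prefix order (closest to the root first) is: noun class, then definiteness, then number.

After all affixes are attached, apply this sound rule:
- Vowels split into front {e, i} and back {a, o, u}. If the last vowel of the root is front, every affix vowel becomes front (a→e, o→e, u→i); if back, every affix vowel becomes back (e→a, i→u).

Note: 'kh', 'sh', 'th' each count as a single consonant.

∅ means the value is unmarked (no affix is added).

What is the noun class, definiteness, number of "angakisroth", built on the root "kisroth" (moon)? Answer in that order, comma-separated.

class III, definite, plural

Segment: an-ge-kisroth.
noun class: ge- → class III.
definiteness: an- → definite.
number: ∅ → plural.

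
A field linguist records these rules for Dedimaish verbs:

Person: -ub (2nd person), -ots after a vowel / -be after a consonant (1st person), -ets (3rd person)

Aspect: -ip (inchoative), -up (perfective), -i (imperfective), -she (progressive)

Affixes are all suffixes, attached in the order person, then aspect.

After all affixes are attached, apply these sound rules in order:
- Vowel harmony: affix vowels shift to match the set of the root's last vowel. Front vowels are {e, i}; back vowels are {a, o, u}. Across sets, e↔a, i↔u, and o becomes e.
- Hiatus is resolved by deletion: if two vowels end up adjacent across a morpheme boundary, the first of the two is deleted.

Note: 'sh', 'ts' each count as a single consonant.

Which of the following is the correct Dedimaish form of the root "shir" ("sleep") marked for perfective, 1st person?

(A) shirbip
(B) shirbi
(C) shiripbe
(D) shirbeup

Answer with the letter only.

A

Attach person 1st person -be (after consonant 'r') → shirbe.
Attach aspect perfective -up → shirbeup.
Apply vowel harmony: shirbeup → shirbeip.
Apply vowel deletion: shirbeip → shirbip.
So the correct form is shirbip, option (A).
(B) shirbi is wrong: it uses imperfective instead of perfective for aspect.
(C) shiripbe is wrong: it has the affixes in the wrong order.
(D) shirbeup is wrong: it fails to apply the sound rule(s).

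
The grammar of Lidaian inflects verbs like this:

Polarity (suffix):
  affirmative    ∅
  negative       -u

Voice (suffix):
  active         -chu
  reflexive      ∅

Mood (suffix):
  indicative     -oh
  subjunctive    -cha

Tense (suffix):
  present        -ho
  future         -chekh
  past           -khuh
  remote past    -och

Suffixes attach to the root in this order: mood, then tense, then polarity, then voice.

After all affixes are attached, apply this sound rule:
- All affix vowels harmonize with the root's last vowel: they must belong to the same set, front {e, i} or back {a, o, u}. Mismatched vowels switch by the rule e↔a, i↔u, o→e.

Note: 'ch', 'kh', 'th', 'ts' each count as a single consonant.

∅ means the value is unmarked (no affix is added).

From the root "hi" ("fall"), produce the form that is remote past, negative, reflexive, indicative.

hiehechi

Attach mood indicative -oh → hioh.
Attach tense remote past -och → hiohoch.
Attach polarity negative -u → hiohochu.
voice = reflexive: zero marking, form stays hiohochu.
Apply vowel harmony: hiohochu → hiehechi.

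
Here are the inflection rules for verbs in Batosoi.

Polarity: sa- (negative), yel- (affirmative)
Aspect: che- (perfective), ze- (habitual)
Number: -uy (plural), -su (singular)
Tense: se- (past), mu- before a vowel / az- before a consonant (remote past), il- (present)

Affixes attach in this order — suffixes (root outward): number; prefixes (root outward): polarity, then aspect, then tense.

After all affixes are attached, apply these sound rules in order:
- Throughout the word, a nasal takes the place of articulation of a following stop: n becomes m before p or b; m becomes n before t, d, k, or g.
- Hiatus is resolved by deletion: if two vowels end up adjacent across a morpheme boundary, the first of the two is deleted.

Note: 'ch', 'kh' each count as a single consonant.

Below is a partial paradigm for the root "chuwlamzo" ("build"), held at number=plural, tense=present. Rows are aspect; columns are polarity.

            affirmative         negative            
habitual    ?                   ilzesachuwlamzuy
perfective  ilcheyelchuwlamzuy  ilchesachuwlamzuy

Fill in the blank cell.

Attach polarity affirmative yel- → yelchuwlamzo.
Attach number plural -uy → yelchuwlamzouy.
Attach aspect habitual ze- → zeyelchuwlamzouy.
Attach tense present il- → ilzeyelchuwlamzouy.
Nasal assimilation: no change.
Apply vowel deletion: ilzeyelchuwlamzouy → ilzeyelchuwlamzuy.

ilzeyelchuwlamzuy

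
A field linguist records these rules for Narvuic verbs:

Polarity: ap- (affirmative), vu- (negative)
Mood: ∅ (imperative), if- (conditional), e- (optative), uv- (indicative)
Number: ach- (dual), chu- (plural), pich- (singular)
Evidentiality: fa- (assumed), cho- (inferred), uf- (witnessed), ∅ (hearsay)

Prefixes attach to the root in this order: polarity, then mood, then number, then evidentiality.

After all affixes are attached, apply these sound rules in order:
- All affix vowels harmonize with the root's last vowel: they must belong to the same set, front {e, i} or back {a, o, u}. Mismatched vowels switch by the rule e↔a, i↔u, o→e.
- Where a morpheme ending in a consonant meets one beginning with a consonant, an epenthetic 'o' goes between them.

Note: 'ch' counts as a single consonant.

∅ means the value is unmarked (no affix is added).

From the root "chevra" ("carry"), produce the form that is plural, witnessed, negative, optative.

ufochuavuchevra

Attach polarity negative vu- → vuchevra.
Attach mood optative e- → evuchevra.
Attach number plural chu- → chuevuchevra.
Attach evidentiality witnessed uf- → ufchuevuchevra.
Apply vowel harmony: ufchuevuchevra → ufchuavuchevra.
Apply epenthesis: ufchuavuchevra → ufochuavuchevra.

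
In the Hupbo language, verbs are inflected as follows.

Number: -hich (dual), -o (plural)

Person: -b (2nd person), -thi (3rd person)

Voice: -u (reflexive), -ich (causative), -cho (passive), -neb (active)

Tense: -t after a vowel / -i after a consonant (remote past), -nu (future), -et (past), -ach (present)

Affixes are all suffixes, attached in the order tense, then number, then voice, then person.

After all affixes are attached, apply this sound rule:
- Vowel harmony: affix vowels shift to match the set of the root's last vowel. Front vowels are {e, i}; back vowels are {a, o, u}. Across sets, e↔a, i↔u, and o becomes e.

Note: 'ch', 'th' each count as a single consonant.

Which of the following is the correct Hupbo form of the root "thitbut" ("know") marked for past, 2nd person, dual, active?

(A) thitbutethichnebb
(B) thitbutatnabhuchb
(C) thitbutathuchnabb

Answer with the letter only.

Attach tense past -et → thitbutet.
Attach number dual -hich → thitbutethich.
Attach voice active -neb → thitbutethichneb.
Attach person 2nd person -b → thitbutethichnebb.
Apply vowel harmony: thitbutethichnebb → thitbutathuchnabb.
So the correct form is thitbutathuchnabb, option (C).
(A) thitbutethichnebb is wrong: it fails to apply the sound rule(s).
(B) thitbutatnabhuchb is wrong: it has the affixes in the wrong order.

C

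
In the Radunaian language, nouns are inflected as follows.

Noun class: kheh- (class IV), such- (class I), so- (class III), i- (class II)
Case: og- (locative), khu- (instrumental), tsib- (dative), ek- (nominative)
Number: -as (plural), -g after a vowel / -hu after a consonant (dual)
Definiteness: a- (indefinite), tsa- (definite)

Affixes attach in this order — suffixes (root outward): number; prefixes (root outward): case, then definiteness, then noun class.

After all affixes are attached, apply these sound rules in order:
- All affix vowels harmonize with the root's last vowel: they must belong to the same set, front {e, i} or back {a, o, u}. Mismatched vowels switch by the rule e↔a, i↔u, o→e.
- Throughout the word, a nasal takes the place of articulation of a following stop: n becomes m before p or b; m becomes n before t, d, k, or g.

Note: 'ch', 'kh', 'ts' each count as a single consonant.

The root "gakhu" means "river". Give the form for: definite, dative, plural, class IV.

khahtsatsubgakhuas

Attach case dative tsib- → tsibgakhu.
Attach definiteness definite tsa- → tsatsibgakhu.
Attach number plural -as → tsatsibgakhuas.
Attach noun class class IV kheh- → khehtsatsibgakhuas.
Apply vowel harmony: khehtsatsibgakhuas → khahtsatsubgakhuas.
Nasal assimilation: no change.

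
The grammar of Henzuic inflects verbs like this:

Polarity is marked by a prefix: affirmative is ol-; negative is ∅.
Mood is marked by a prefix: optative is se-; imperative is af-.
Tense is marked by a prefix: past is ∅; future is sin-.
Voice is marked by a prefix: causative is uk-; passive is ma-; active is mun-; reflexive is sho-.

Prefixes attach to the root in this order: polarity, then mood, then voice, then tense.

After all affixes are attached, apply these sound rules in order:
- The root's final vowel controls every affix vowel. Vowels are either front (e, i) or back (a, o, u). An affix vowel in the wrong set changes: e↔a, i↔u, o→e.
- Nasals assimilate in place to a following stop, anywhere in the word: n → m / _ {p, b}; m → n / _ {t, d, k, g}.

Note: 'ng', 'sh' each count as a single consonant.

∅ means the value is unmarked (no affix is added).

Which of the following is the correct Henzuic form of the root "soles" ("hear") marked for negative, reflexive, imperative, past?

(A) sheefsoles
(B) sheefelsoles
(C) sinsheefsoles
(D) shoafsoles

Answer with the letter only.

A

polarity = negative: zero marking, form stays soles.
Attach mood imperative af- → afsoles.
Attach voice reflexive sho- → shoafsoles.
tense = past: zero marking, form stays shoafsoles.
Apply vowel harmony: shoafsoles → sheefsoles.
Nasal assimilation: no change.
So the correct form is sheefsoles, option (A).
(C) sinsheefsoles is wrong: it uses future instead of past for tense.
(B) sheefelsoles is wrong: it uses affirmative instead of negative for polarity.
(D) shoafsoles is wrong: it fails to apply the sound rule(s).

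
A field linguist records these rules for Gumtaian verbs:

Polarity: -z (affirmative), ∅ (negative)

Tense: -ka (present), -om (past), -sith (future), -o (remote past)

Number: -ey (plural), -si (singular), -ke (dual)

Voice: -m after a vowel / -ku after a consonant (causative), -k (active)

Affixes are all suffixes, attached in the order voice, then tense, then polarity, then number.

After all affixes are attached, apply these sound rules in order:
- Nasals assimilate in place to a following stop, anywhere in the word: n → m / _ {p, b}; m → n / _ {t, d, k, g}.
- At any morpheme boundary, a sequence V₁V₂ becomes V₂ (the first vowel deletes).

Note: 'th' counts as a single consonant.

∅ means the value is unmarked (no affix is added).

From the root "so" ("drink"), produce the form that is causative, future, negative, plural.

Attach voice causative -m (after vowel 'o') → som.
Attach tense future -sith → somsith.
polarity = negative: zero marking, form stays somsith.
Attach number plural -ey → somsithey.
Nasal assimilation: no change.
Vowel deletion: no change.

somsithey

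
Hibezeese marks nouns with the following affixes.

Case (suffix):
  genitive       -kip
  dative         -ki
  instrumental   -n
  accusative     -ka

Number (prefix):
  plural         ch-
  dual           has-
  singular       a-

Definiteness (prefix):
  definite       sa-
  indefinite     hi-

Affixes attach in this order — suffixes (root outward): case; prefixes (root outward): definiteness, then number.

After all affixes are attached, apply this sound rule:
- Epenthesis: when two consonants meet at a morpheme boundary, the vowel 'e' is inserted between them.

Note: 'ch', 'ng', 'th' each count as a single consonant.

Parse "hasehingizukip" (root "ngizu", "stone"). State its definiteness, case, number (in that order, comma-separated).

Segment: has-hi-ngizu-kip.
definiteness: hi- → indefinite.
case: -kip → genitive.
number: has- → dual.

indefinite, genitive, dual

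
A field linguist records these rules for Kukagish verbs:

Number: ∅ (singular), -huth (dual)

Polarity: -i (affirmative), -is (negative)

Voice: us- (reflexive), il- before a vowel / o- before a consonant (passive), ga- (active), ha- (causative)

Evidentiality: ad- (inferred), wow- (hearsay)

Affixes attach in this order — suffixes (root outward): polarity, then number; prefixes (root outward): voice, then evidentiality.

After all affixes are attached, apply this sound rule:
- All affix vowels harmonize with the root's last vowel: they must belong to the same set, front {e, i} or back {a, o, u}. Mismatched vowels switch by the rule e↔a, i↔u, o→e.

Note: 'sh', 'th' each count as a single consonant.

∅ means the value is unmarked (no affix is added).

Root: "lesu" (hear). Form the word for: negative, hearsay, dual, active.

wowgalesuushuth

Attach voice active ga- → galesu.
Attach evidentiality hearsay wow- → wowgalesu.
Attach polarity negative -is → wowgalesuis.
Attach number dual -huth → wowgalesuishuth.
Apply vowel harmony: wowgalesuishuth → wowgalesuushuth.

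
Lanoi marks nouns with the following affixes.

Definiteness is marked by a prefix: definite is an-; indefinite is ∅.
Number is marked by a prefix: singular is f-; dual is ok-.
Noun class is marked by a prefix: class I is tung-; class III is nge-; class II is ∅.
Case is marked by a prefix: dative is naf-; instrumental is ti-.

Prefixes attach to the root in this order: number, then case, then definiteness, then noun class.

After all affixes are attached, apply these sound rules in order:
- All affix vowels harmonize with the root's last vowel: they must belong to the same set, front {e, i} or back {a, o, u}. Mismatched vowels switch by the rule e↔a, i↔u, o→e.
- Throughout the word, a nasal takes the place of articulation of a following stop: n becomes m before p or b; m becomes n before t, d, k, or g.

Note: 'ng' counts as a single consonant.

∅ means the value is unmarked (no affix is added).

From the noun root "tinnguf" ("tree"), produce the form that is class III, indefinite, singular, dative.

Attach number singular f- → ftinnguf.
Attach case dative naf- → nafftinnguf.
definiteness = indefinite: zero marking, form stays nafftinnguf.
Attach noun class class III nge- → ngenafftinnguf.
Apply vowel harmony: ngenafftinnguf → nganafftinnguf.
Nasal assimilation: no change.

nganafftinnguf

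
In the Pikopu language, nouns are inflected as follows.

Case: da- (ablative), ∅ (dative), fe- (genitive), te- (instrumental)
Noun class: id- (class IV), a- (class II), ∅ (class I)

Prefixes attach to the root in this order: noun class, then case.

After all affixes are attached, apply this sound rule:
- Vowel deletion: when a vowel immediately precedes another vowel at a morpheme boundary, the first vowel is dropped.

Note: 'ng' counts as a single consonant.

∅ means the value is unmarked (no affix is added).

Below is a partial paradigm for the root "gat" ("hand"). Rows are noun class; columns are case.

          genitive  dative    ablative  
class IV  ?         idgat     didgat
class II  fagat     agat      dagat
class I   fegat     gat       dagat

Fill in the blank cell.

fidgat

Attach noun class class IV id- → idgat.
Attach case genitive fe- → feidgat.
Apply vowel deletion: feidgat → fidgat.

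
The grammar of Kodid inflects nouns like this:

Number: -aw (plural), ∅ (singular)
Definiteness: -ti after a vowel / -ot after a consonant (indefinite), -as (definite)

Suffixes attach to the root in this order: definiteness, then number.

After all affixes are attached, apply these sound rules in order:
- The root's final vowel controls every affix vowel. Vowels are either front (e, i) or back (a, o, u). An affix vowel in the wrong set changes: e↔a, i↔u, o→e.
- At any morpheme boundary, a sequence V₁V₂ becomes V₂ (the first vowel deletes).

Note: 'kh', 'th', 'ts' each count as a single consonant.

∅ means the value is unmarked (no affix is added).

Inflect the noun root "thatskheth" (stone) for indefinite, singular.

thatskhethet

Attach definiteness indefinite -ot (after consonant 'th') → thatskhethot.
number = singular: zero marking, form stays thatskhethot.
Apply vowel harmony: thatskhethot → thatskhethet.
Vowel deletion: no change.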